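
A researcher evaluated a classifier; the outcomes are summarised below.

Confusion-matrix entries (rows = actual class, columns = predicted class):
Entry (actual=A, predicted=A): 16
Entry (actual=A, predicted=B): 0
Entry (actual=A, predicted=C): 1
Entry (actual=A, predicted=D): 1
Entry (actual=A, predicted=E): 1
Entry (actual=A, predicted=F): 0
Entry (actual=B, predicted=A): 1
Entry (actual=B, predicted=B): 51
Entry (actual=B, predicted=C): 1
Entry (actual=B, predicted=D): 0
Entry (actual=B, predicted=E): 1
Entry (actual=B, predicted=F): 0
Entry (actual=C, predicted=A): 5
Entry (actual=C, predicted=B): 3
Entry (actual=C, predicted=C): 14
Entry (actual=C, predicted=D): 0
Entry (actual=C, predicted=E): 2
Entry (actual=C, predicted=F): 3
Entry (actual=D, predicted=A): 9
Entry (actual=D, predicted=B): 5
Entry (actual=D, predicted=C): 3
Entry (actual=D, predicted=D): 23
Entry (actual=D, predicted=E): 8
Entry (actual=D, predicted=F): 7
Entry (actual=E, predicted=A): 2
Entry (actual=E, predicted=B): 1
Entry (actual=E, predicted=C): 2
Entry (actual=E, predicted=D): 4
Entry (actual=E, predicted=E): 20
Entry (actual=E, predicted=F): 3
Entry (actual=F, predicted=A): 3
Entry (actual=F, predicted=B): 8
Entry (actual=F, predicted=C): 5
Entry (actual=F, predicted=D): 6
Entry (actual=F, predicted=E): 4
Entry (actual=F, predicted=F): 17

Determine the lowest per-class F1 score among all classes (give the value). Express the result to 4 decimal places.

Per-class F1 score (2·TP/(2·TP+FP+FN)):
  A: TP=16, FP=1+5+9+2+3=20, FN=0+1+1+1+0=3 → 32/55 = 0.58182
  B: TP=51, FP=0+3+5+1+8=17, FN=1+1+0+1+0=3 → 102/122 = 0.83607
  C: TP=14, FP=1+1+3+2+5=12, FN=5+3+0+2+3=13 → 28/53 = 0.52830
  D: TP=23, FP=1+0+0+4+6=11, FN=9+5+3+8+7=32 → 46/89 = 0.51685
  E: TP=20, FP=1+1+2+8+4=16, FN=2+1+2+4+3=12 → 40/68 = 0.58824
  F: TP=17, FP=0+0+3+7+3=13, FN=3+8+5+6+4=26 → 34/73 = 0.46575
Lowest is class 'F' with F1 score = 0.4658.

0.4658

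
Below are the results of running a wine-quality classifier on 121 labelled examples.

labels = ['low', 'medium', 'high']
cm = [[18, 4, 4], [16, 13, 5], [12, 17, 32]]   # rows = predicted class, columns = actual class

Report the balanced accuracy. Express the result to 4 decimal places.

0.5180

Balanced accuracy = mean of per-class recall.
  low: recall = 18/46 = 0.39130
  medium: recall = 13/34 = 0.38235
  high: recall = 32/41 = 0.78049
Mean = (0.39130 + 0.38235 + 0.78049) / 3 = 0.5180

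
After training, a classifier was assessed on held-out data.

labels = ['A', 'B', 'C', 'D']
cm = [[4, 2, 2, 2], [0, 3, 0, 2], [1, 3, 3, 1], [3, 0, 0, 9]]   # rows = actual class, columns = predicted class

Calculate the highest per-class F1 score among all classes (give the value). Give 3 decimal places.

0.692

Per-class F1 score (2·TP/(2·TP+FP+FN)):
  A: TP=4, FP=0+1+3=4, FN=2+2+2=6 → 8/18 = 0.4444
  B: TP=3, FP=2+3+0=5, FN=0+0+2=2 → 6/13 = 0.4615
  C: TP=3, FP=2+0+0=2, FN=1+3+1=5 → 6/13 = 0.4615
  D: TP=9, FP=2+2+1=5, FN=3+0+0=3 → 18/26 = 0.6923
Highest is class 'D' with F1 score = 0.692.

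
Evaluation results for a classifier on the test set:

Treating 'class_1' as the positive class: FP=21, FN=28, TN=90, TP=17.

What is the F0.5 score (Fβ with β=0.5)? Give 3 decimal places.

Fβ = (1+β²)·TP / ((1+β²)·TP + β²·FN + FP), with β²=1/4
= 1.25·17 / (1.25·17 + 0.25·28 + 21) = 0.431

0.431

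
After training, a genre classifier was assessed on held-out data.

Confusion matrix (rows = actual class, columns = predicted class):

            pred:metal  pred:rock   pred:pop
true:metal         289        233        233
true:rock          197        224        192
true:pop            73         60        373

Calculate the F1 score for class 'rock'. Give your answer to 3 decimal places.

0.396

F1 score = 2·TP/(2·TP+FP+FN).
rock: TP=224, FP=233+60=293, FN=197+192=389 → 448/1130 = 0.3965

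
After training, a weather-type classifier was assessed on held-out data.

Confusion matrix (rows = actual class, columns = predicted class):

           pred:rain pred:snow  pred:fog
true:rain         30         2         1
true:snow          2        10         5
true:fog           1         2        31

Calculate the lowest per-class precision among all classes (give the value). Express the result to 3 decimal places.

Per-class precision (TP/(TP+FP)):
  rain: TP=30, FP=2+1=3 → 30/33 = 0.9091
  snow: TP=10, FP=2+2=4 → 10/14 = 0.7143
  fog: TP=31, FP=1+5=6 → 31/37 = 0.8378
Lowest is class 'snow' with precision = 0.714.

0.714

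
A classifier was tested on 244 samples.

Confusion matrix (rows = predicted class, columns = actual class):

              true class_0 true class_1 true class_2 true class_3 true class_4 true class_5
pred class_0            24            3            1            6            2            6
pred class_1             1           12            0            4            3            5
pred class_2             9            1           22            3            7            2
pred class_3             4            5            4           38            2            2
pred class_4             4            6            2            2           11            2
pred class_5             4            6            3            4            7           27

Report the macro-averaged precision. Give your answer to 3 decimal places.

0.530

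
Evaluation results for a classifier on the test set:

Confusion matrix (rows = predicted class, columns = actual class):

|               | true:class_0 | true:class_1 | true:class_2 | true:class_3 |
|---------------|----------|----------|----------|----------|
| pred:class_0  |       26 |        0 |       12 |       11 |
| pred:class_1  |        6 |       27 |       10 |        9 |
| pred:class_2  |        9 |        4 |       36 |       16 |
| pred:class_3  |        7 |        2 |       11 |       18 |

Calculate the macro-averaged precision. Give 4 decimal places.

0.5193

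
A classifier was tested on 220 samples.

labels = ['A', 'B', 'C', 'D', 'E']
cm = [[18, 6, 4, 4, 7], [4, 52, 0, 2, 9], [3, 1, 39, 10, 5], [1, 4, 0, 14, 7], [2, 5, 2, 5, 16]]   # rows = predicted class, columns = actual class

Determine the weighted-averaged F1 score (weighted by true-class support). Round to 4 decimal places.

Per-class F1 score (2·TP/(2·TP+FP+FN)):
  A: TP=18, FP=6+4+4+7=21, FN=4+3+1+2=10 → 36/67 = 0.53731
  B: TP=52, FP=4+0+2+9=15, FN=6+1+4+5=16 → 104/135 = 0.77037
  C: TP=39, FP=3+1+10+5=19, FN=4+0+0+2=6 → 78/103 = 0.75728
  D: TP=14, FP=1+4+0+7=12, FN=4+2+10+5=21 → 28/61 = 0.45902
  E: TP=16, FP=2+5+2+5=14, FN=7+9+5+7=28 → 32/74 = 0.43243
Weighted-F1 score = Σ (supportᵢ/N)·F1 scoreᵢ with N=220: (28/220)·0.53731 + (68/220)·0.77037 + (45/220)·0.75728 + (35/220)·0.45902 + (44/220)·0.43243 = 0.6209

0.6209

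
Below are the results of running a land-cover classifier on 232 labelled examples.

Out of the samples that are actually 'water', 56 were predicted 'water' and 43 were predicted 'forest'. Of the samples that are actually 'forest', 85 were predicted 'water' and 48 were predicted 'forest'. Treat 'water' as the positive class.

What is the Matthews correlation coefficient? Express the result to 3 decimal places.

-0.074

MCC = (TP·TN − FP·FN) / √((TP+FP)(TP+FN)(TN+FP)(TN+FN))
Numerator = 56·48 − 85·43 = -967
Denominator = √(141·99·133·91) = √168945777 = 12997.9143
MCC = -967 / 12997.9143 = -0.074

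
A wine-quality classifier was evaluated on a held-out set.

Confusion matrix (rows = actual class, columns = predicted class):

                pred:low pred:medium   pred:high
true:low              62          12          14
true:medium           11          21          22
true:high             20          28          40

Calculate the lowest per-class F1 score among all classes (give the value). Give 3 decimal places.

Per-class F1 score (2·TP/(2·TP+FP+FN)):
  low: TP=62, FP=11+20=31, FN=12+14=26 → 124/181 = 0.6851
  medium: TP=21, FP=12+28=40, FN=11+22=33 → 42/115 = 0.3652
  high: TP=40, FP=14+22=36, FN=20+28=48 → 80/164 = 0.4878
Lowest is class 'medium' with F1 score = 0.365.

0.365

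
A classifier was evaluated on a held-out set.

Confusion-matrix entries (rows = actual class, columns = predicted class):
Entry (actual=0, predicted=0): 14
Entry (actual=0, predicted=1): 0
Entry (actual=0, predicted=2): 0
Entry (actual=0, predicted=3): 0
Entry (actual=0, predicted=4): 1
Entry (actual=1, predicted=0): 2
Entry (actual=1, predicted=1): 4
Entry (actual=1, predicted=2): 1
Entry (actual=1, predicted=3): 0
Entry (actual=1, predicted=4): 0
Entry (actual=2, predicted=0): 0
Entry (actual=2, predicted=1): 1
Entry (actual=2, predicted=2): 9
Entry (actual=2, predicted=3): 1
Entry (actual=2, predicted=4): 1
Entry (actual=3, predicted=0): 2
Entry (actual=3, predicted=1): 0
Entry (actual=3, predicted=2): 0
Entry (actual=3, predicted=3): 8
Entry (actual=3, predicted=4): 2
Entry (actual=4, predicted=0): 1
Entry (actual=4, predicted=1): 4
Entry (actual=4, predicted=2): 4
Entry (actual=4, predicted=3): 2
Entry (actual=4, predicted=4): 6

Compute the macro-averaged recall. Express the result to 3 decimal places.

0.655

Per-class recall (TP/(TP+FN)):
  0: TP=14, FN=0+0+0+1=1 → 14/15 = 0.9333
  1: TP=4, FN=2+1+0+0=3 → 4/7 = 0.5714
  2: TP=9, FN=0+1+1+1=3 → 9/12 = 0.7500
  3: TP=8, FN=2+0+0+2=4 → 8/12 = 0.6667
  4: TP=6, FN=1+4+4+2=11 → 6/17 = 0.3529
Macro-recall = mean = (0.9333 + 0.5714 + 0.7500 + 0.6667 + 0.3529) / 5 = 0.655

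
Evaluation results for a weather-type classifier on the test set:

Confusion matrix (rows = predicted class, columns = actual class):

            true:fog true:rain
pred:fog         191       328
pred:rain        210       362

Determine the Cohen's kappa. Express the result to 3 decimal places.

Observed agreement pₒ = trace/N = 553/1091 = 0.5069
Expected agreement pₑ = Σ (rowᵢ·colᵢ)/N² = (401·519 + 690·572)/1091² = 0.5064
κ = (pₒ − pₑ)/(1 − pₑ) = (0.5069 − 0.5064)/(1 − 0.5064) = 0.001

0.001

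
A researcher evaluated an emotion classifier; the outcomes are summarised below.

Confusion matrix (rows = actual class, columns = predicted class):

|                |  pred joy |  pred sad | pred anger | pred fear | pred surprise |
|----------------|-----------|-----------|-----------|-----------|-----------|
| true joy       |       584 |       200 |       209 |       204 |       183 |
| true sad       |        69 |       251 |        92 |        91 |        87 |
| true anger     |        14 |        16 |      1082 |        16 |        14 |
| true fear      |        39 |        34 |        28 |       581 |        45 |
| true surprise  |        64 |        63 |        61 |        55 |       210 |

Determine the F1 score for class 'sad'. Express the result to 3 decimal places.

0.435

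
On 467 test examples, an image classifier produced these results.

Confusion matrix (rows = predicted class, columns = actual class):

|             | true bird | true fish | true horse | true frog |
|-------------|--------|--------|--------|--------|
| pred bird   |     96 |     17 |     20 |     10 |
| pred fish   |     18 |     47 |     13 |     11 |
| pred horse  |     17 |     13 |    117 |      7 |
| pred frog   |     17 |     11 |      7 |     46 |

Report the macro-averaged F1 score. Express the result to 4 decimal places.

0.6342

Per-class F1 score (2·TP/(2·TP+FP+FN)):
  bird: TP=96, FP=17+20+10=47, FN=18+17+17=52 → 192/291 = 0.65979
  fish: TP=47, FP=18+13+11=42, FN=17+13+11=41 → 94/177 = 0.53107
  horse: TP=117, FP=17+13+7=37, FN=20+13+7=40 → 234/311 = 0.75241
  frog: TP=46, FP=17+11+7=35, FN=10+11+7=28 → 92/155 = 0.59355
Macro-F1 score = mean = (0.65979 + 0.53107 + 0.75241 + 0.59355) / 4 = 0.6342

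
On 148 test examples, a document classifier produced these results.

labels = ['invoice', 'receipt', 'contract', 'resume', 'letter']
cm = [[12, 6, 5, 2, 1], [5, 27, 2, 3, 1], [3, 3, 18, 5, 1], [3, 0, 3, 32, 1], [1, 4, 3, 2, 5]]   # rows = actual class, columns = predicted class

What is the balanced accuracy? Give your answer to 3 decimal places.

0.585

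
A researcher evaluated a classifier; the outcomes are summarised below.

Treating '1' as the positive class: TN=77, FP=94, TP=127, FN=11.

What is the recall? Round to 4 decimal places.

Recall = TP/(TP+FN) = 127/(127+11) = 127/138 = 0.9203

0.9203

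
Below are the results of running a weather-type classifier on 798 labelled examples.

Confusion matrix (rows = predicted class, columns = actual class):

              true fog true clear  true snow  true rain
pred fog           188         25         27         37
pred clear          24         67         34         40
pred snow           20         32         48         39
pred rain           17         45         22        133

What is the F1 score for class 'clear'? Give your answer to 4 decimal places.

0.4012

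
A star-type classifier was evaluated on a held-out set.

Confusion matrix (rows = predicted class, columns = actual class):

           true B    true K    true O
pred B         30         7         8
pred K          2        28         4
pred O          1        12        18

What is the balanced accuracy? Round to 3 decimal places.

0.702

Balanced accuracy = mean of per-class recall.
  B: recall = 30/33 = 0.9091
  K: recall = 28/47 = 0.5957
  O: recall = 18/30 = 0.6000
Mean = (0.9091 + 0.5957 + 0.6000) / 3 = 0.702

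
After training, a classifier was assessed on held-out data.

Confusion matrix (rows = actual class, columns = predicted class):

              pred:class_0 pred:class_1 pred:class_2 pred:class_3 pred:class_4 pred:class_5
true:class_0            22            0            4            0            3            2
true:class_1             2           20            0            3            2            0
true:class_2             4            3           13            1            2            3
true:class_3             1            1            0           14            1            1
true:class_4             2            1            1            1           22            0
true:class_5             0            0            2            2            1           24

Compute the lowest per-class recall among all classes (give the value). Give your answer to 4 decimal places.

0.5000

Per-class recall (TP/(TP+FN)):
  class_0: TP=22, FN=0+4+0+3+2=9 → 22/31 = 0.70968
  class_1: TP=20, FN=2+0+3+2+0=7 → 20/27 = 0.74074
  class_2: TP=13, FN=4+3+1+2+3=13 → 13/26 = 0.50000
  class_3: TP=14, FN=1+1+0+1+1=4 → 14/18 = 0.77778
  class_4: TP=22, FN=2+1+1+1+0=5 → 22/27 = 0.81481
  class_5: TP=24, FN=0+0+2+2+1=5 → 24/29 = 0.82759
Lowest is class 'class_2' with recall = 0.5000.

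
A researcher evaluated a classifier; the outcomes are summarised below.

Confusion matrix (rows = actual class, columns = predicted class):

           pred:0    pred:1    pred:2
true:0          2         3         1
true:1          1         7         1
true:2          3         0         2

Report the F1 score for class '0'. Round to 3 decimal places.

One-vs-rest for '0': TP = diagonal; FP = other classes predicted '0'; FN = '0' predicted as other.
F1 score = 2·TP/(2·TP+FP+FN).
0: TP=2, FP=1+3=4, FN=3+1=4 → 4/12 = 0.3333

0.333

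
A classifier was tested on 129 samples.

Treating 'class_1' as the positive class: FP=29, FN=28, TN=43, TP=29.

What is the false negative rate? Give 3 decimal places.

FNR = FN/(FN+TP) = 28/(28+29) = 0.491

0.491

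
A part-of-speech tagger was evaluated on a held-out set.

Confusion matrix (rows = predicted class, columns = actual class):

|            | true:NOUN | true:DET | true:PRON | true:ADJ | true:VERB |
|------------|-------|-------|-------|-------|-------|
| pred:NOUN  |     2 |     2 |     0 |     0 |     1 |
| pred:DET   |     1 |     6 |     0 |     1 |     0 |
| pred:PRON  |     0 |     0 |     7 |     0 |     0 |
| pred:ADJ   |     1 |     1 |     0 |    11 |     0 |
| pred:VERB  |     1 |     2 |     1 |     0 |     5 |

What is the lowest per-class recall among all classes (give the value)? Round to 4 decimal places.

0.4000

Per-class recall (TP/(TP+FN)):
  NOUN: TP=2, FN=1+0+1+1=3 → 2/5 = 0.40000
  DET: TP=6, FN=2+0+1+2=5 → 6/11 = 0.54545
  PRON: TP=7, FN=0+0+0+1=1 → 7/8 = 0.87500
  ADJ: TP=11, FN=0+1+0+0=1 → 11/12 = 0.91667
  VERB: TP=5, FN=1+0+0+0=1 → 5/6 = 0.83333
Lowest is class 'NOUN' with recall = 0.4000.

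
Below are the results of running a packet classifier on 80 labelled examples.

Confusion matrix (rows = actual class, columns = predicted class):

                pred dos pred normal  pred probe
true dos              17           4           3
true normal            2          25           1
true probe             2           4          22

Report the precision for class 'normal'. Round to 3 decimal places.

0.758

precision = TP/(TP+FP).
normal: TP=25, FP=4+4=8 → 25/33 = 0.7576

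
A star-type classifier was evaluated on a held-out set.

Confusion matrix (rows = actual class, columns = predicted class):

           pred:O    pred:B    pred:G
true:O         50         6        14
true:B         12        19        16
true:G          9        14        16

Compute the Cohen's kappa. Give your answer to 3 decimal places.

Observed agreement pₒ = trace/N = 85/156 = 0.5449
Expected agreement pₑ = Σ (rowᵢ·colᵢ)/N² = (70·71 + 47·39 + 39·46)/156² = 0.3533
κ = (pₒ − pₑ)/(1 − pₑ) = (0.5449 − 0.3533)/(1 − 0.3533) = 0.296

0.296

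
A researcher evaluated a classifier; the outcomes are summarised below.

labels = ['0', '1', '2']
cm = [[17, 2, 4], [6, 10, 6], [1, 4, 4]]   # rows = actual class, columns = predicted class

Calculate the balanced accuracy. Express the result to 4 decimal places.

Balanced accuracy = mean of per-class recall.
  0: recall = 17/23 = 0.73913
  1: recall = 10/22 = 0.45455
  2: recall = 4/9 = 0.44444
Mean = (0.73913 + 0.45455 + 0.44444) / 3 = 0.5460

0.5460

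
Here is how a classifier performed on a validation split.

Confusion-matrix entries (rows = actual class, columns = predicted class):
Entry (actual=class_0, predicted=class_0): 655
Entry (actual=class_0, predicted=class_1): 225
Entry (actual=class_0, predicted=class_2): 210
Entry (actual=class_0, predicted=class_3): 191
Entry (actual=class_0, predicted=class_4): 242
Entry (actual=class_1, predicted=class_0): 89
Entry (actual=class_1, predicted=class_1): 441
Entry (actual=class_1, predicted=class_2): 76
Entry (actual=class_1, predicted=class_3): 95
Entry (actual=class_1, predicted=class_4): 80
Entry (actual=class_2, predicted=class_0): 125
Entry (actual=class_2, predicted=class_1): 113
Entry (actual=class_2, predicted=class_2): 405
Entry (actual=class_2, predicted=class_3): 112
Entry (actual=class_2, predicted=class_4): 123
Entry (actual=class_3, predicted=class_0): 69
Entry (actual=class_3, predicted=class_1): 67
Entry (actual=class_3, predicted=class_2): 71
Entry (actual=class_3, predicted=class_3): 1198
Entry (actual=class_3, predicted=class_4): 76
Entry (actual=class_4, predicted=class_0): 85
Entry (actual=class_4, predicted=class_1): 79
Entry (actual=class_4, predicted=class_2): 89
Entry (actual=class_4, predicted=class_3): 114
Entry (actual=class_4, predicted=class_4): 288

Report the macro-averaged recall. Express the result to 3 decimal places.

Per-class recall (TP/(TP+FN)):
  class_0: TP=655, FN=225+210+191+242=868 → 655/1523 = 0.4301
  class_1: TP=441, FN=89+76+95+80=340 → 441/781 = 0.5647
  class_2: TP=405, FN=125+113+112+123=473 → 405/878 = 0.4613
  class_3: TP=1198, FN=69+67+71+76=283 → 1198/1481 = 0.8089
  class_4: TP=288, FN=85+79+89+114=367 → 288/655 = 0.4397
Macro-recall = mean = (0.4301 + 0.5647 + 0.4613 + 0.8089 + 0.4397) / 5 = 0.541

0.541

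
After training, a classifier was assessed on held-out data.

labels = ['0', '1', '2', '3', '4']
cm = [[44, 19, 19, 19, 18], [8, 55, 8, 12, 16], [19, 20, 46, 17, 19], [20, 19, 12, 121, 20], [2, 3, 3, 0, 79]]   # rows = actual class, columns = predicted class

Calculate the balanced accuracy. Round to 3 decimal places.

0.569

Balanced accuracy = mean of per-class recall.
  0: recall = 44/119 = 0.3697
  1: recall = 55/99 = 0.5556
  2: recall = 46/121 = 0.3802
  3: recall = 121/192 = 0.6302
  4: recall = 79/87 = 0.9080
Mean = (0.3697 + 0.5556 + 0.3802 + 0.6302 + 0.9080) / 5 = 0.569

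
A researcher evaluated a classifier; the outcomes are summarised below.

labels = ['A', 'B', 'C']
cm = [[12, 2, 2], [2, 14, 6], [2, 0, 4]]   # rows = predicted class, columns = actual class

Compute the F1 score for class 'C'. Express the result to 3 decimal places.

0.444

F1 score = 2·TP/(2·TP+FP+FN).
C: TP=4, FP=2+0=2, FN=2+6=8 → 8/18 = 0.4444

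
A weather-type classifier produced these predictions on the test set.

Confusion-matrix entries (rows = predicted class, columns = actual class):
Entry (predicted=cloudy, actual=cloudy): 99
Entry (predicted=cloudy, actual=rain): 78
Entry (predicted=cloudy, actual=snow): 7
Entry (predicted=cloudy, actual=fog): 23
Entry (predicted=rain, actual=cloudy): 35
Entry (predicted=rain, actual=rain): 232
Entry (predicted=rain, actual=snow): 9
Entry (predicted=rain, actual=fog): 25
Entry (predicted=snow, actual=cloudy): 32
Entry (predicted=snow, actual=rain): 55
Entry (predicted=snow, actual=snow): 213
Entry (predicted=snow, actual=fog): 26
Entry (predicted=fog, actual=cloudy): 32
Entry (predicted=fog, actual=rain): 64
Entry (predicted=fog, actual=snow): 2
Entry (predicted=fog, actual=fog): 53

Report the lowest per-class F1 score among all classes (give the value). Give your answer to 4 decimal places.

Per-class F1 score (2·TP/(2·TP+FP+FN)):
  cloudy: TP=99, FP=78+7+23=108, FN=35+32+32=99 → 198/405 = 0.48889
  rain: TP=232, FP=35+9+25=69, FN=78+55+64=197 → 464/730 = 0.63562
  snow: TP=213, FP=32+55+26=113, FN=7+9+2=18 → 426/557 = 0.76481
  fog: TP=53, FP=32+64+2=98, FN=23+25+26=74 → 106/278 = 0.38129
Lowest is class 'fog' with F1 score = 0.3813.

0.3813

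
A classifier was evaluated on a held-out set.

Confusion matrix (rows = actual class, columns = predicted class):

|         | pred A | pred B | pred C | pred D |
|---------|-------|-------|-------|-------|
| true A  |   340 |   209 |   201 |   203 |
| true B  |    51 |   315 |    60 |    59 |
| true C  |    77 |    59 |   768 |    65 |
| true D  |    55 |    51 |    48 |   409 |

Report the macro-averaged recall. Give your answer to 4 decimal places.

Per-class recall (TP/(TP+FN)):
  A: TP=340, FN=209+201+203=613 → 340/953 = 0.35677
  B: TP=315, FN=51+60+59=170 → 315/485 = 0.64948
  C: TP=768, FN=77+59+65=201 → 768/969 = 0.79257
  D: TP=409, FN=55+51+48=154 → 409/563 = 0.72647
Macro-recall = mean = (0.35677 + 0.64948 + 0.79257 + 0.72647) / 4 = 0.6313

0.6313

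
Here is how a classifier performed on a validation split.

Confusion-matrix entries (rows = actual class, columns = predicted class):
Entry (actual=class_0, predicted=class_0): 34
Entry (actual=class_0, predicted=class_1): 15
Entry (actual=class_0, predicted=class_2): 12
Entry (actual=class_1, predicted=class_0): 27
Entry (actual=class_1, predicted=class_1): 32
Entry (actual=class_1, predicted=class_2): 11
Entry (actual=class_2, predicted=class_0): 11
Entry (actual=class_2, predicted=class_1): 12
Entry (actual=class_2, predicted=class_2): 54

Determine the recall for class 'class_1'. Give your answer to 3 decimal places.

recall = TP/(TP+FN).
class_1: TP=32, FN=27+11=38 → 32/70 = 0.4571

0.457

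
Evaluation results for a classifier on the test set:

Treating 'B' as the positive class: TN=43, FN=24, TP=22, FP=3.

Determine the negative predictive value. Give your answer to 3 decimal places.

0.642

NPV = TN/(TN+FN) = 43/(43+24) = 0.642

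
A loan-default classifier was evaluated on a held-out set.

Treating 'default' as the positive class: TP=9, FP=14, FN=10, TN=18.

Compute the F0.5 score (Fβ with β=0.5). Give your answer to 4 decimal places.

0.4054

Fβ = (1+β²)·TP / ((1+β²)·TP + β²·FN + FP), with β²=1/4
= 1.25·9 / (1.25·9 + 0.25·10 + 14) = 0.4054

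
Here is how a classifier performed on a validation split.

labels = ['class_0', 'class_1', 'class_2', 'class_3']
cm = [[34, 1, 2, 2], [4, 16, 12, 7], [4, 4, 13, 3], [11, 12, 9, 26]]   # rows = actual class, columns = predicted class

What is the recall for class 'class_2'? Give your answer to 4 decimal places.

One-vs-rest for 'class_2': TP = diagonal; FP = other classes predicted 'class_2'; FN = 'class_2' predicted as other.
recall = TP/(TP+FN).
class_2: TP=13, FN=4+4+3=11 → 13/24 = 0.54167

0.5417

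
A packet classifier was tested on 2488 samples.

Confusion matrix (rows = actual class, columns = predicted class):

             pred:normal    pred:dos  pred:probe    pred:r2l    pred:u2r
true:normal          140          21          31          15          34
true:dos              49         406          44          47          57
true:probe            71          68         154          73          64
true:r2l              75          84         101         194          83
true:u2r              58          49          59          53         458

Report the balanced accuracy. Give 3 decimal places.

Balanced accuracy = mean of per-class recall.
  normal: recall = 140/241 = 0.5809
  dos: recall = 406/603 = 0.6733
  probe: recall = 154/430 = 0.3581
  r2l: recall = 194/537 = 0.3613
  u2r: recall = 458/677 = 0.6765
Mean = (0.5809 + 0.6733 + 0.3581 + 0.3613 + 0.6765) / 5 = 0.530

0.530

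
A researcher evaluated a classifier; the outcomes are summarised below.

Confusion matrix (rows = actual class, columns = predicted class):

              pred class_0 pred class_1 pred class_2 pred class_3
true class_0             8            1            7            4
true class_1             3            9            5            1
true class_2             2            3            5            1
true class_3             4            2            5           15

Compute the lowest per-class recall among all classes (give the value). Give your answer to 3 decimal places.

0.400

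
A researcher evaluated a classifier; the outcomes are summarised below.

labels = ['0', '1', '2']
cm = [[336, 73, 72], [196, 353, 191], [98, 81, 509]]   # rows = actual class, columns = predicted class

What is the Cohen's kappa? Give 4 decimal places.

Observed agreement pₒ = trace/N = 1198/1909 = 0.62755
Expected agreement pₑ = Σ (rowᵢ·colᵢ)/N² = (481·630 + 740·507 + 688·772)/1909² = 0.33185
κ = (pₒ − pₑ)/(1 − pₑ) = (0.62755 − 0.33185)/(1 − 0.33185) = 0.4426

0.4426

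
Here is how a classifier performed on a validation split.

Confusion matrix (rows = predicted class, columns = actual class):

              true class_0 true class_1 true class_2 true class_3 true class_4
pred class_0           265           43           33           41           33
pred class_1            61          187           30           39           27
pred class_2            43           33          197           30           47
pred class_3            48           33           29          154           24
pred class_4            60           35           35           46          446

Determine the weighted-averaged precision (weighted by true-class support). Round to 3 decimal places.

Per-class precision (TP/(TP+FP)):
  class_0: TP=265, FP=43+33+41+33=150 → 265/415 = 0.6386
  class_1: TP=187, FP=61+30+39+27=157 → 187/344 = 0.5436
  class_2: TP=197, FP=43+33+30+47=153 → 197/350 = 0.5629
  class_3: TP=154, FP=48+33+29+24=134 → 154/288 = 0.5347
  class_4: TP=446, FP=60+35+35+46=176 → 446/622 = 0.7170
Weighted-precision = Σ (supportᵢ/N)·precisionᵢ with N=2019: (477/2019)·0.6386 + (331/2019)·0.5436 + (324/2019)·0.5629 + (310/2019)·0.5347 + (577/2019)·0.7170 = 0.617

0.617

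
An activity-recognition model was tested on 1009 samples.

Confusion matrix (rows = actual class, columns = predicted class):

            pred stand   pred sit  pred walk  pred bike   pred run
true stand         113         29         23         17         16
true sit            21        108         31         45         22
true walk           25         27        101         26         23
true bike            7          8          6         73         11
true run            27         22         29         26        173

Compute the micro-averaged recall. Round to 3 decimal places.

Micro-averaging pools counts across classes: ΣTP=568, ΣFP=441, ΣFN=441.
Micro-recall = TP/(TP+FN) on pooled counts = 0.563 (equals overall accuracy in single-label multiclass).

0.563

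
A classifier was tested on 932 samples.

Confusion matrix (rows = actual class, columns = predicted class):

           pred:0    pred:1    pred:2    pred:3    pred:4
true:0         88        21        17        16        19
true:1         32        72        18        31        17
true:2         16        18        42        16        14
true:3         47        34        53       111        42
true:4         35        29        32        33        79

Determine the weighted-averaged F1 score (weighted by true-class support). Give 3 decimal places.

Per-class F1 score (2·TP/(2·TP+FP+FN)):
  0: TP=88, FP=32+16+47+35=130, FN=21+17+16+19=73 → 176/379 = 0.4644
  1: TP=72, FP=21+18+34+29=102, FN=32+18+31+17=98 → 144/344 = 0.4186
  2: TP=42, FP=17+18+53+32=120, FN=16+18+16+14=64 → 84/268 = 0.3134
  3: TP=111, FP=16+31+16+33=96, FN=47+34+53+42=176 → 222/494 = 0.4494
  4: TP=79, FP=19+17+14+42=92, FN=35+29+32+33=129 → 158/379 = 0.4169
Weighted-F1 score = Σ (supportᵢ/N)·F1 scoreᵢ with N=932: (161/932)·0.4644 + (170/932)·0.4186 + (106/932)·0.3134 + (287/932)·0.4494 + (208/932)·0.4169 = 0.424

0.424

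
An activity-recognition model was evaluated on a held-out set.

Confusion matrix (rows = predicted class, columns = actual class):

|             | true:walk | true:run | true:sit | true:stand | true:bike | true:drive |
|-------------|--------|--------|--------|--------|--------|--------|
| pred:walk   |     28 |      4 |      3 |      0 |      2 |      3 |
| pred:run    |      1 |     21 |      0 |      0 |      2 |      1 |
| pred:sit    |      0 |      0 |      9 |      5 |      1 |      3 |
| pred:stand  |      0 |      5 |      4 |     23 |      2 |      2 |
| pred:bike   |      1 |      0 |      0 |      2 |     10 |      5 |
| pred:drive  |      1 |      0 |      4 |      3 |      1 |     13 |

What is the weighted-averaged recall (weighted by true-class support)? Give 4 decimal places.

Per-class recall (TP/(TP+FN)):
  walk: TP=28, FN=1+0+0+1+1=3 → 28/31 = 0.90323
  run: TP=21, FN=4+0+5+0+0=9 → 21/30 = 0.70000
  sit: TP=9, FN=3+0+4+0+4=11 → 9/20 = 0.45000
  stand: TP=23, FN=0+0+5+2+3=10 → 23/33 = 0.69697
  bike: TP=10, FN=2+2+1+2+1=8 → 10/18 = 0.55556
  drive: TP=13, FN=3+1+3+2+5=14 → 13/27 = 0.48148
Weighted-recall = Σ (supportᵢ/N)·recallᵢ with N=159: (31/159)·0.90323 + (30/159)·0.70000 + (20/159)·0.45000 + (33/159)·0.69697 + (18/159)·0.55556 + (27/159)·0.48148 = 0.6541

0.6541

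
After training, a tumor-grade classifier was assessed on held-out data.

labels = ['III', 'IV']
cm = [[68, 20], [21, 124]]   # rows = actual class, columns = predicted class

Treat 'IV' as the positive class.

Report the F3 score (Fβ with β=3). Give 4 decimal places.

Fβ = (1+β²)·TP / ((1+β²)·TP + β²·FN + FP), with β²=9
= 10·124 / (10·124 + 9·21 + 20) = 0.8558

0.8558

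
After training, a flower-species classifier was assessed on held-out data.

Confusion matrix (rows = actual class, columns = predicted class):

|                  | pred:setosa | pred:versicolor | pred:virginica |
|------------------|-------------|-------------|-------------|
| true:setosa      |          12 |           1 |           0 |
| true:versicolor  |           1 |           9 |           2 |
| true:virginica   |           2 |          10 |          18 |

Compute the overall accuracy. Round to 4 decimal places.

0.7091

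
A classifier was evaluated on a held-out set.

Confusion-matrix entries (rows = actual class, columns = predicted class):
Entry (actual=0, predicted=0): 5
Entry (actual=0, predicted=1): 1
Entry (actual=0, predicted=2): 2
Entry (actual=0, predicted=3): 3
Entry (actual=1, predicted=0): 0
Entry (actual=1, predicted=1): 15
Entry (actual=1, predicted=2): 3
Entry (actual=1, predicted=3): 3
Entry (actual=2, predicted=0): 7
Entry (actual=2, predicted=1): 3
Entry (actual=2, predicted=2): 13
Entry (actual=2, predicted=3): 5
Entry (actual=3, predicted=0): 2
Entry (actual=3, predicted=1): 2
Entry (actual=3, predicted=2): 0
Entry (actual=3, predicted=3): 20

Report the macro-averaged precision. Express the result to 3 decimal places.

0.610

Per-class precision (TP/(TP+FP)):
  0: TP=5, FP=0+7+2=9 → 5/14 = 0.3571
  1: TP=15, FP=1+3+2=6 → 15/21 = 0.7143
  2: TP=13, FP=2+3+0=5 → 13/18 = 0.7222
  3: TP=20, FP=3+3+5=11 → 20/31 = 0.6452
Macro-precision = mean = (0.3571 + 0.7143 + 0.7222 + 0.6452) / 4 = 0.610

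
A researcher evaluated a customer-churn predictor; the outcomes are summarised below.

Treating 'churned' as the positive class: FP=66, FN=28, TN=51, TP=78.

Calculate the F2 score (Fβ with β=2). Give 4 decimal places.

Fβ = (1+β²)·TP / ((1+β²)·TP + β²·FN + FP), with β²=4
= 5·78 / (5·78 + 4·28 + 66) = 0.6866

0.6866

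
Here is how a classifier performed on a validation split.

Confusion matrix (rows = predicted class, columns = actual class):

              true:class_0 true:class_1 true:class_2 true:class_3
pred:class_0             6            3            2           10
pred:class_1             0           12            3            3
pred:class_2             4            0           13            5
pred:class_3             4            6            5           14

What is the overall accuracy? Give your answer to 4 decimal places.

0.5000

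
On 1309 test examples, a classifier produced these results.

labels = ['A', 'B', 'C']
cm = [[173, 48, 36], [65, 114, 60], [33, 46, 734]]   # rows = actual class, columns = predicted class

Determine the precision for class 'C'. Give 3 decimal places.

0.884

precision = TP/(TP+FP).
C: TP=734, FP=36+60=96 → 734/830 = 0.8843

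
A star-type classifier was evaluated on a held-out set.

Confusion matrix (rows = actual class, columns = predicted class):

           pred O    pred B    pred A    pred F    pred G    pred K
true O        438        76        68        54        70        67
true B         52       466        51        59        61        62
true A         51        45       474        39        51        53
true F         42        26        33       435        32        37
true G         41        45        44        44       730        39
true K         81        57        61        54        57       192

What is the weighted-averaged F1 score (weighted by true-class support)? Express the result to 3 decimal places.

Per-class F1 score (2·TP/(2·TP+FP+FN)):
  O: TP=438, FP=52+51+42+41+81=267, FN=76+68+54+70+67=335 → 876/1478 = 0.5927
  B: TP=466, FP=76+45+26+45+57=249, FN=52+51+59+61+62=285 → 932/1466 = 0.6357
  A: TP=474, FP=68+51+33+44+61=257, FN=51+45+39+51+53=239 → 948/1444 = 0.6565
  F: TP=435, FP=54+59+39+44+54=250, FN=42+26+33+32+37=170 → 870/1290 = 0.6744
  G: TP=730, FP=70+61+51+32+57=271, FN=41+45+44+44+39=213 → 1460/1944 = 0.7510
  K: TP=192, FP=67+62+53+37+39=258, FN=81+57+61+54+57=310 → 384/952 = 0.4034
Weighted-F1 score = Σ (supportᵢ/N)·F1 scoreᵢ with N=4287: (773/4287)·0.5927 + (751/4287)·0.6357 + (713/4287)·0.6565 + (605/4287)·0.6744 + (943/4287)·0.7510 + (502/4287)·0.4034 = 0.635

0.635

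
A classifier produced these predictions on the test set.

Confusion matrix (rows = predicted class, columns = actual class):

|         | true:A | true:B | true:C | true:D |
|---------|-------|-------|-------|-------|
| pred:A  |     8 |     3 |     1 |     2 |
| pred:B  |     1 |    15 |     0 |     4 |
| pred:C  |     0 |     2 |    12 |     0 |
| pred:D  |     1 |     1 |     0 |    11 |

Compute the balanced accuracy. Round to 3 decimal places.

Balanced accuracy = mean of per-class recall.
  A: recall = 8/10 = 0.8000
  B: recall = 15/21 = 0.7143
  C: recall = 12/13 = 0.9231
  D: recall = 11/17 = 0.6471
Mean = (0.8000 + 0.7143 + 0.9231 + 0.6471) / 4 = 0.771

0.771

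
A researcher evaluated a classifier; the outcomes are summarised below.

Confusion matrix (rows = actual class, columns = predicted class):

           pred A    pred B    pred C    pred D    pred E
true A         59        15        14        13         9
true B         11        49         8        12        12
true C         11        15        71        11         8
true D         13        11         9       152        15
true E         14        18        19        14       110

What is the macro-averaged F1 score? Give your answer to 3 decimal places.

Per-class F1 score (2·TP/(2·TP+FP+FN)):
  A: TP=59, FP=11+11+13+14=49, FN=15+14+13+9=51 → 118/218 = 0.5413
  B: TP=49, FP=15+15+11+18=59, FN=11+8+12+12=43 → 98/200 = 0.4900
  C: TP=71, FP=14+8+9+19=50, FN=11+15+11+8=45 → 142/237 = 0.5992
  D: TP=152, FP=13+12+11+14=50, FN=13+11+9+15=48 → 304/402 = 0.7562
  E: TP=110, FP=9+12+8+15=44, FN=14+18+19+14=65 → 220/329 = 0.6687
Macro-F1 score = mean = (0.5413 + 0.4900 + 0.5992 + 0.7562 + 0.6687) / 5 = 0.611

0.611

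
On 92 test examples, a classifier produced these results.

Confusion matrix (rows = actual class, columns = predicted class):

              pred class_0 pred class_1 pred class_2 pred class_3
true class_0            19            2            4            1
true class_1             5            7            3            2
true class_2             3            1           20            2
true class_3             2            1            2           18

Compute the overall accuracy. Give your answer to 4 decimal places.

Accuracy = trace / total = (19+7+20+18=64) / 92 = 64/92 = 0.6957

0.6957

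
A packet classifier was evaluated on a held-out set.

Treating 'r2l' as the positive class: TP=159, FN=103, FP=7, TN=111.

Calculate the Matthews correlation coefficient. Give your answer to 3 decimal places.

0.511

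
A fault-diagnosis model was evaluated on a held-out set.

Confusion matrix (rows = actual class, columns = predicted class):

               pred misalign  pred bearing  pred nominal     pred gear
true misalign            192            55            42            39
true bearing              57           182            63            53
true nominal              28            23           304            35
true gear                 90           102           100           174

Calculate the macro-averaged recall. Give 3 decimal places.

Per-class recall (TP/(TP+FN)):
  misalign: TP=192, FN=55+42+39=136 → 192/328 = 0.5854
  bearing: TP=182, FN=57+63+53=173 → 182/355 = 0.5127
  nominal: TP=304, FN=28+23+35=86 → 304/390 = 0.7795
  gear: TP=174, FN=90+102+100=292 → 174/466 = 0.3734
Macro-recall = mean = (0.5854 + 0.5127 + 0.7795 + 0.3734) / 4 = 0.563

0.563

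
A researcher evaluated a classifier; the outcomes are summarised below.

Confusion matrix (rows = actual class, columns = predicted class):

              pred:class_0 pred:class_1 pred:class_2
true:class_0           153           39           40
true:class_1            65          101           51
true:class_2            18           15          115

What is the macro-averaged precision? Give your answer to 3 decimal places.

Per-class precision (TP/(TP+FP)):
  class_0: TP=153, FP=65+18=83 → 153/236 = 0.6483
  class_1: TP=101, FP=39+15=54 → 101/155 = 0.6516
  class_2: TP=115, FP=40+51=91 → 115/206 = 0.5583
Macro-precision = mean = (0.6483 + 0.6516 + 0.5583) / 3 = 0.619

0.619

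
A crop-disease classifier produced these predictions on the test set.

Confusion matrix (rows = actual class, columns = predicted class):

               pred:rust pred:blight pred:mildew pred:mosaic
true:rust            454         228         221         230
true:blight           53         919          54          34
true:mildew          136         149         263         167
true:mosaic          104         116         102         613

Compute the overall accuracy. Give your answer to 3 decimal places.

Accuracy = trace / total = (454+919+263+613=2249) / 3843 = 2249/3843 = 0.585

0.585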